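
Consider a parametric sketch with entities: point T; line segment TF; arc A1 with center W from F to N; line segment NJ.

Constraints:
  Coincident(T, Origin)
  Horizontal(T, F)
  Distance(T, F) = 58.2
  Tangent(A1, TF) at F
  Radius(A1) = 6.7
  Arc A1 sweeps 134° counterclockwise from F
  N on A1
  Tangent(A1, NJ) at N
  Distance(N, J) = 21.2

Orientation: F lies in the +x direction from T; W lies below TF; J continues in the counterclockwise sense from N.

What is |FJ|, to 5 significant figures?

28.389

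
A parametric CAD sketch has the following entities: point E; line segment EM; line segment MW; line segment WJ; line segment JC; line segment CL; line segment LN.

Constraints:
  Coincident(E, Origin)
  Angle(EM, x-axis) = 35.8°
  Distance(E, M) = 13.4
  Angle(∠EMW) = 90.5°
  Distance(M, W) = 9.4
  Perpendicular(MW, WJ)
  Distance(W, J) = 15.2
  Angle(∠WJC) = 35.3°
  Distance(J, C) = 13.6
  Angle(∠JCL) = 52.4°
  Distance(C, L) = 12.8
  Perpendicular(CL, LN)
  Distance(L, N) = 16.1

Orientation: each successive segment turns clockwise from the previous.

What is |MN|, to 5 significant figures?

24.816

E is at the origin; EM runs at 35.8° with length 13.4, so M = (10.868, 7.8384). ∠EMW = 90.5° gives MW at -53.700° from the x-axis; with |MW| = 9.4, W = (16.433, 0.26271). The perpendicularity gives WJ at right angles to MW, so WJ runs at -143.70°; with |WJ| = 15.2, J = (4.1831, -8.7359). ∠WJC = 35.3° gives JC at 71.600° from the x-axis; with |JC| = 13.6, C = (8.4759, 4.1688). ∠JCL = 52.4° gives CL at -56.000° from the x-axis; with |CL| = 12.8, L = (15.634, -6.4429). CL is perpendicular to LN, so LN runs at -146.00°; with |LN| = 16.1, N = (2.2861, -15.446). Then |MN| = |N − M| = 24.816.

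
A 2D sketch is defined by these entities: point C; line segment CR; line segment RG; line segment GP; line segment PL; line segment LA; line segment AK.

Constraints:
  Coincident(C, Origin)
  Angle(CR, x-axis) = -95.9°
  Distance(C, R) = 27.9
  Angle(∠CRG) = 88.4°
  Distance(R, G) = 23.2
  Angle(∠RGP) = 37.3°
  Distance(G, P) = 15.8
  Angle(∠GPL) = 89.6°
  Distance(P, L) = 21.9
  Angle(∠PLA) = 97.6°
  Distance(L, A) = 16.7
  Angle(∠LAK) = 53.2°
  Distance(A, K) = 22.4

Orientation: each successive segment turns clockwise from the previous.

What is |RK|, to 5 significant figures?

12.655

∠PLA = 97.6° gives LA at -143.00° from the x-axis; with |LA| = 16.7, A = (-14.745, -46.002). ∠LAK = 53.2° gives AK at 90.200° from the x-axis; with |AK| = 22.4, K = (-14.823, -23.602). Then |RK| = |K − R| = 12.655.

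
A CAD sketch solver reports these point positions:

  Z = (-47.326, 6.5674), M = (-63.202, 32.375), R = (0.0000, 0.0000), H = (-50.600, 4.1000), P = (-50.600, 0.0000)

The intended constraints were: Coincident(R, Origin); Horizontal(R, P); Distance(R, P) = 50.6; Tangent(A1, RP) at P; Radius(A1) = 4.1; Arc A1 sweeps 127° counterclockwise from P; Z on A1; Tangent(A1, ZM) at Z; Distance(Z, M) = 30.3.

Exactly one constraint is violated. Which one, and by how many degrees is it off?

Tangent(A1, ZM) at Z — off by 5.40°.

R = (0.00, 0.00) ✓; R.y = 0.00, P.y = 0.00 ✓; |RP| = 50.60 ✓; ∠(HP, PR) = 90.00° ✓; |HP| = 4.100 ✓; bearing(H→Z) − bearing(H→P) = 127.0° ✓; |HZ| = 4.100 ✓; ∠(HZ, ZM) = 95.40° ✗; |ZM| = 30.30 ✓.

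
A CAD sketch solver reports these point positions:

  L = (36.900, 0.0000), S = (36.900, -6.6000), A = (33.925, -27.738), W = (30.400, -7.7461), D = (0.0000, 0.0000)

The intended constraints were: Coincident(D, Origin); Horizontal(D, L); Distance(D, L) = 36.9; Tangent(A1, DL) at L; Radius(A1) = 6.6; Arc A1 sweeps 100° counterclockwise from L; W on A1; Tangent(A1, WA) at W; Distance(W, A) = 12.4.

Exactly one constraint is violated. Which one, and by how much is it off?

Distance(W, A) = 12.4 — off by 7.90.

D = (0.00, 0.00) ✓; D.y = 0.00, L.y = 0.00 ✓; |DL| = 36.90 ✓; ∠(SL, LD) = 90.00° ✓; |SL| = 6.600 ✓; bearing(S→W) − bearing(S→L) = 100.0° ✓; |SW| = 6.600 ✓; ∠(SW, WA) = 90.00° ✓; |WA| = 20.30 ✗.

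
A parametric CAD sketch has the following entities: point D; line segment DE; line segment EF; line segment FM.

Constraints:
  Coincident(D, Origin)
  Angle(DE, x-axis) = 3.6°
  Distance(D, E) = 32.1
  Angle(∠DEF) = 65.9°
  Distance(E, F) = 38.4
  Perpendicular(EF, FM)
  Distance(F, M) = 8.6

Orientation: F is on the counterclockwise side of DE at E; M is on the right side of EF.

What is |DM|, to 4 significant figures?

45.57

D is at the origin; DE runs at 3.6° with length 32.1, so E = 32.1·(cos 3.6°, sin 3.6°) = (32.04, 2.016). ∠DEF = 65.9°, so EF runs at 3.6° + (180° − 65.9°) = 117.7° from the x-axis; with |EF| = 38.4, F = E + 38.4·(cos 117.7°, sin 117.7°) = (14.19, 36.01). EF ⟂ FM; with |FM| = 8.6 on the right of EF, M = F + 8.6·(0.8854, 0.4648) = (21.80, 40.01). Then |DM| = |M − D| = 45.57.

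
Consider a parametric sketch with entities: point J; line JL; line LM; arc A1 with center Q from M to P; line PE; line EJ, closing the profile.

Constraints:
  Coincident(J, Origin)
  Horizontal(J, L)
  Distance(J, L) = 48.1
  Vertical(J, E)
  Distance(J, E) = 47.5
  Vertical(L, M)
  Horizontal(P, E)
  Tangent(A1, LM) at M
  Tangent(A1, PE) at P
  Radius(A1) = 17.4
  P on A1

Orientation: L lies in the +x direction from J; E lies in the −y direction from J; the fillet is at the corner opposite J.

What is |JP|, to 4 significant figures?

56.56

The virtual corner opposite J is at (48.10, -47.50). Since A1 is tangent to LM there, QM ⟂ LM and tangency of A1 to PE means the radius QP is perpendicular to PE, with radius 17.4, so the center Q sits 17.4 in from both sides at Q = (30.70, -30.10). That places the tangent points at M = (48.10, -30.10) on LM and P = (30.70, -47.50) on PE. Then |JP| = |P − J| = 56.56.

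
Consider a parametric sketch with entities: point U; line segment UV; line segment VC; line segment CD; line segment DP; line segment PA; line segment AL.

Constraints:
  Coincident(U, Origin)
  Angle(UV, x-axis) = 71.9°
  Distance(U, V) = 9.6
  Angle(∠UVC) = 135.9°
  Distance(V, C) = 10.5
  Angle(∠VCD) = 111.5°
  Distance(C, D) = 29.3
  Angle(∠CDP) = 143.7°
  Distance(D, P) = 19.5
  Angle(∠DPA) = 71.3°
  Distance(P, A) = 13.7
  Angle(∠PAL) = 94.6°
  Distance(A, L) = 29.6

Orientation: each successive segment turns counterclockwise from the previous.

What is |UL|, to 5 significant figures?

26.705

∠DPA = 71.3° gives PA at -30.500° from the x-axis; with |PA| = 13.7, A = (-33.787, -3.4315). ∠PAL = 94.6° gives AL at 54.900° from the x-axis; with |AL| = 29.6, L = (-16.767, 20.786). Then |UL| = |L − U| = 26.705.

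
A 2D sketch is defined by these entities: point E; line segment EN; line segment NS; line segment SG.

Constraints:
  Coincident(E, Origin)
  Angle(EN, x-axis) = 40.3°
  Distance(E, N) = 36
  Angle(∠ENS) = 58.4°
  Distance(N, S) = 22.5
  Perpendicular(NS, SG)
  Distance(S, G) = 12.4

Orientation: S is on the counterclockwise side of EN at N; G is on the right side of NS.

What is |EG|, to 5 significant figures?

43.215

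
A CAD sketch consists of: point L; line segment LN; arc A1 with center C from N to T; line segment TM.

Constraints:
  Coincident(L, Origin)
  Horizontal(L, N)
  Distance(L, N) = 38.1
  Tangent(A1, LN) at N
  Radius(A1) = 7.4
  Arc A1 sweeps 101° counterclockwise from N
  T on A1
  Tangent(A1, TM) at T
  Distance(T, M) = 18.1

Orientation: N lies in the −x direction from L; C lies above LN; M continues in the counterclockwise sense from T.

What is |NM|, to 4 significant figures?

26.85

L is at the origin; L and N share the same y with |LN| = 38.1 and N on the −x side, so N = (-38.10, 0.000). Tangency of A1 to LN means the radius CN is perpendicular to LN, so C = N + (0, 7.4) = (-38.10, 7.400). On A1, N sits at bearing -90° from C; a 101° counterclockwise sweep puts T at bearing 11°, so T = C + 7.4·(cos 11°, sin 11°) = (-30.84, 8.812). A1 meets TM tangentially, so CT is at right angles to TM, so TM runs along (−sin 11°, cos 11°); with |TM| = 18.1, M = (-34.29, 26.58). Then |NM| = |M − N| = 26.85.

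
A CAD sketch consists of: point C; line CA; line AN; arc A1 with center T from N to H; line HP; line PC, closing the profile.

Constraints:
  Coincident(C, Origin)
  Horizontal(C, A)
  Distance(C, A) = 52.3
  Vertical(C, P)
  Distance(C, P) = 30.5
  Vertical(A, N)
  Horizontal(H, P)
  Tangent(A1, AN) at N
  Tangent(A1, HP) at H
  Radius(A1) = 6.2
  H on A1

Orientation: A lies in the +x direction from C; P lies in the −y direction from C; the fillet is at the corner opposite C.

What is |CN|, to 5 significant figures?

57.670

C is at the origin; CA is horizontal with |CA| = 52.3 and A on the +x side, so A = (52.300, 0.0000). C and P share the same x with |CP| = 30.5 and P on the −y side, so P = (0.0000, -30.500). The virtual corner opposite C is at (52.300, -30.500). The tangent condition forces TN to be normal to AN and tangency of A1 to HP means the radius TH is perpendicular to HP, with radius 6.2, so the center T sits 6.2 in from both sides at T = (46.100, -24.300). That places the tangent points at N = (52.300, -24.300) on AN and H = (46.100, -30.500) on HP. Then |CN| = |N − C| = 57.670.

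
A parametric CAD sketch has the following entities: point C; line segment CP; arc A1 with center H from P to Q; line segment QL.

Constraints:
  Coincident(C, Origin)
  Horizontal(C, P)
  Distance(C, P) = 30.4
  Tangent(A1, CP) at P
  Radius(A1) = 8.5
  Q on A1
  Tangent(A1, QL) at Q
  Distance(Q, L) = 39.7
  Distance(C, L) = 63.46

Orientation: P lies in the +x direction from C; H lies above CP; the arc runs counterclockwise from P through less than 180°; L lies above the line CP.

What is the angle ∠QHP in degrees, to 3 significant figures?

85.1°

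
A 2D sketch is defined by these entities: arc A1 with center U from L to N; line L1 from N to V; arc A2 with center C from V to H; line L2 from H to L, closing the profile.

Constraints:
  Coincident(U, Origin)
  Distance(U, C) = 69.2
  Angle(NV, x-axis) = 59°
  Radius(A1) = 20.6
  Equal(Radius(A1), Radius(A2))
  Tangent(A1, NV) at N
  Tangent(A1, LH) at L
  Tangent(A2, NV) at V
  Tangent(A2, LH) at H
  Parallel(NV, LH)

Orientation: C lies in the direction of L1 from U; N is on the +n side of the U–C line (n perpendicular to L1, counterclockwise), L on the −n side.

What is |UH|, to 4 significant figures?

72.20

Tangency of A1 to both parallel lines with radius 20.6 puts N and L at U ± 20.6·n: N = (-17.66, 10.61), L = (17.66, -10.61). Equal radii place V and H the same way about C: V = C + 20.6·n = (17.98, 69.93), H = C − 20.6·n = (53.30, 48.71). Then |UH| = |H − U| = 72.20.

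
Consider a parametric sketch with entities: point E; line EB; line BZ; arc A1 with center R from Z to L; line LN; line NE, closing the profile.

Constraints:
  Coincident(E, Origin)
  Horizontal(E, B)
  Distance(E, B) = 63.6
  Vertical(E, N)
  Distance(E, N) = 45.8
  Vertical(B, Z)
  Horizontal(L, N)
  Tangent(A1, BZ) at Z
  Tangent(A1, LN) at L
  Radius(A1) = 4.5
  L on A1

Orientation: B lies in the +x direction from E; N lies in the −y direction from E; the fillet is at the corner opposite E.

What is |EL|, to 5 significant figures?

74.769

The virtual corner opposite E is at (63.600, -45.800). Tangency of A1 to BZ means the radius RZ is perpendicular to BZ and since A1 is tangent to LN there, RL ⟂ LN, with radius 4.5, so the center R sits 4.5 in from both sides at R = (59.100, -41.300). That places the tangent points at Z = (63.600, -41.300) on BZ and L = (59.100, -45.800) on LN. Then |EL| = |L − E| = 74.769.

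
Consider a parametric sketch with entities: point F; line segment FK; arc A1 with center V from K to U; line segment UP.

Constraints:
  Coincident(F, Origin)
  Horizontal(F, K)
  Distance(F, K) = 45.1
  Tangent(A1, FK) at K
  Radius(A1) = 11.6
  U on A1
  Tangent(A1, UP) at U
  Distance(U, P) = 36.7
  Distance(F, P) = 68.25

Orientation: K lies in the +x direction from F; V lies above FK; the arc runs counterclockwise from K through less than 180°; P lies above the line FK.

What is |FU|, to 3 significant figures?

58.2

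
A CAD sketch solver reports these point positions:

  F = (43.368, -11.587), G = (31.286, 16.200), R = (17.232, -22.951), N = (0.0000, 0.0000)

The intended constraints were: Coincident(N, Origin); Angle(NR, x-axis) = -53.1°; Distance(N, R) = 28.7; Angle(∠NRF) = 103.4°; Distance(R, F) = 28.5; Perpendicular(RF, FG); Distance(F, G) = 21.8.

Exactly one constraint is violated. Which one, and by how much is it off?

Distance(F, G) = 21.8 — off by 8.50.

N = (0.00, 0.00) ✓; NR at -53.10° ✓; |NR| = 28.70 ✓; ∠NRF = 103.4° ✓; |RF| = 28.50 ✓; ∠(RF, FG) = 90.00° ✓; |FG| = 30.30 ✗.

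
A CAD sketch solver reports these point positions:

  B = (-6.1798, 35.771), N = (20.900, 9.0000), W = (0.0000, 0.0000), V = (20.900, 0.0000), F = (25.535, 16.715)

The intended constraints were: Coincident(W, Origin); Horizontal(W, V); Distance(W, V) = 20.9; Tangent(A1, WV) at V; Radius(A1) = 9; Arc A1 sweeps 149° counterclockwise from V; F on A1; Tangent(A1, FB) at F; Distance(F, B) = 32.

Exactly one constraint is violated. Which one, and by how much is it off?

Distance(F, B) = 32 — off by 5.00.

W = (0.00, 0.00) ✓; W.y = 0.00, V.y = 0.00 ✓; |WV| = 20.90 ✓; ∠(NV, VW) = 90.00° ✓; |NV| = 9.000 ✓; bearing(N→F) − bearing(N→V) = 149.0° ✓; |NF| = 9.000 ✓; ∠(NF, FB) = 90.00° ✓; |FB| = 37.00 ✗.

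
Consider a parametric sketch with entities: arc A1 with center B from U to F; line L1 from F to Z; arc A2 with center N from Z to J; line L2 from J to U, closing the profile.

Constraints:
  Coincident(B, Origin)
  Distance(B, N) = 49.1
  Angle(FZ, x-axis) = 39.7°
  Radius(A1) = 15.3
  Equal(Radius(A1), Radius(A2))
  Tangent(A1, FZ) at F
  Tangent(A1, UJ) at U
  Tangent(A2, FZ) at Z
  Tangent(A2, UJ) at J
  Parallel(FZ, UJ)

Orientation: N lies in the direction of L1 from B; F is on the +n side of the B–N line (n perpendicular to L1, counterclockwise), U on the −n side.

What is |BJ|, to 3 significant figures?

51.4

Tangency of A1 to both parallel lines with radius 15.3 puts F and U at B ± 15.3·n: F = (-9.77, 11.8), U = (9.77, -11.8). Equal radii place Z and J the same way about N: Z = N + 15.3·n = (28.0, 43.1), J = N − 15.3·n = (47.6, 19.6). Then |BJ| = |J − B| = 51.4.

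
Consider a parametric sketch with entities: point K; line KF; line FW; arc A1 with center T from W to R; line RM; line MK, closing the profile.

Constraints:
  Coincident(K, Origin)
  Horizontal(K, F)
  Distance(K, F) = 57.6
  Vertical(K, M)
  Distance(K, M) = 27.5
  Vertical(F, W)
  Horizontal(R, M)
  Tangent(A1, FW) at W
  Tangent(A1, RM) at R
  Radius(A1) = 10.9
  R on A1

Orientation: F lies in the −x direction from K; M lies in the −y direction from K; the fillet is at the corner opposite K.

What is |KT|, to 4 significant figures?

49.56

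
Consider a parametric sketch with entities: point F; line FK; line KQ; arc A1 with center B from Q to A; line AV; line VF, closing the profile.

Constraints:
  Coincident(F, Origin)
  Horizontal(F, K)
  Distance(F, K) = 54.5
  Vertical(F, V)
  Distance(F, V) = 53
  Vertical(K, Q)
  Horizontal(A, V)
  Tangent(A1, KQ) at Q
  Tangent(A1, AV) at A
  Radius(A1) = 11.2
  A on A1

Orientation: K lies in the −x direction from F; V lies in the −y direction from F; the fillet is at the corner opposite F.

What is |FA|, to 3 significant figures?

68.4

The virtual corner opposite F is at (-54.5, -53.0). Since A1 is tangent to KQ there, BQ ⟂ KQ and since A1 is tangent to AV there, BA ⟂ AV, with radius 11.2, so the center B sits 11.2 in from both sides at B = (-43.3, -41.8). That places the tangent points at Q = (-54.5, -41.8) on KQ and A = (-43.3, -53.0) on AV. Then |FA| = |A − F| = 68.4.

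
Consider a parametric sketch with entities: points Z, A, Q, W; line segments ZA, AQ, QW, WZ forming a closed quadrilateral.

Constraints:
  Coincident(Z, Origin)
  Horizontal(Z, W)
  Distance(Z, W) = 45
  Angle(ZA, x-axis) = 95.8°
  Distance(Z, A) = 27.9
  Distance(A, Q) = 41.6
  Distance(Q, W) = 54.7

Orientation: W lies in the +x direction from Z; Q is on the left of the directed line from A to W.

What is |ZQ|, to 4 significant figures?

60.89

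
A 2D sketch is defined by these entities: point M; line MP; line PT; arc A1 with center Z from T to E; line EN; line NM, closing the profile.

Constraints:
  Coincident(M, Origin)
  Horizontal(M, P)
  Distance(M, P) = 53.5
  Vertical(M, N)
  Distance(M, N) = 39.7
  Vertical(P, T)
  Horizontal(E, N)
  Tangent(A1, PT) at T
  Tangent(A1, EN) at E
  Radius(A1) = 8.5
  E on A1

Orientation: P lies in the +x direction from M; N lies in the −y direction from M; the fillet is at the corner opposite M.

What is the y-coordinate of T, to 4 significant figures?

-31.20

M is at the origin; M and P share the same y with |MP| = 53.5 and P on the +x side, so P = (53.50, 0.000). M and N share the same x with |MN| = 39.7 and N on the −y side, so N = (0.000, -39.70). The virtual corner opposite M is at (53.50, -39.70). Since A1 is tangent to PT there, ZT ⟂ PT and A1 meets EN tangentially, so ZE is at right angles to EN, with radius 8.5, so the center Z sits 8.5 in from both sides at Z = (45.00, -31.20). That places the tangent points at T = (53.50, -31.20) on PT and E = (45.00, -39.70) on EN. So T.y = -31.20.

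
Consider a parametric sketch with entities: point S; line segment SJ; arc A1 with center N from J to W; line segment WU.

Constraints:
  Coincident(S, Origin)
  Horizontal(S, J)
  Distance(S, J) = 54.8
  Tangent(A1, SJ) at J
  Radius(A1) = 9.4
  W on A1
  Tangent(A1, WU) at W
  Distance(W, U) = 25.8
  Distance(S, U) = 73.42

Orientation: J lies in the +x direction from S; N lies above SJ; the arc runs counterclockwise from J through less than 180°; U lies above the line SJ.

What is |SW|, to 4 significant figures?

64.87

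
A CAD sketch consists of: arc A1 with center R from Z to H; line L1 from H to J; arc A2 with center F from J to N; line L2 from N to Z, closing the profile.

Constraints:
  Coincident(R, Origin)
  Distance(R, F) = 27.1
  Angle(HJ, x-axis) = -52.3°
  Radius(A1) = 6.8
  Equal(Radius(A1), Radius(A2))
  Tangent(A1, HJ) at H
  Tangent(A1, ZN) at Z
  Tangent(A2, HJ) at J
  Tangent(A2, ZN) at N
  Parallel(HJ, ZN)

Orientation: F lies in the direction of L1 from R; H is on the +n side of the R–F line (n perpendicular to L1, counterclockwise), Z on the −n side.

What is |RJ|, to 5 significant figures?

27.940

The slot axis is L1's direction at -52.3°, so u = (cos -52.3°, sin -52.3°) = (0.61153, -0.79122) and n = (−sin -52.3°, cos -52.3°) = (0.79122, 0.61153). R is at the origin and F lies 27.1 along u from R, so F = 27.1·u = (16.572, -21.442). Tangency of A1 to both parallel lines with radius 6.8 puts H and Z at R ± 6.8·n: H = (5.3803, 4.1584), Z = (-5.3803, -4.1584). Equal radii place J and N the same way about F: J = F + 6.8·n = (21.953, -17.284), N = F − 6.8·n = (11.192, -25.601). Then |RJ| = |J − R| = 27.940.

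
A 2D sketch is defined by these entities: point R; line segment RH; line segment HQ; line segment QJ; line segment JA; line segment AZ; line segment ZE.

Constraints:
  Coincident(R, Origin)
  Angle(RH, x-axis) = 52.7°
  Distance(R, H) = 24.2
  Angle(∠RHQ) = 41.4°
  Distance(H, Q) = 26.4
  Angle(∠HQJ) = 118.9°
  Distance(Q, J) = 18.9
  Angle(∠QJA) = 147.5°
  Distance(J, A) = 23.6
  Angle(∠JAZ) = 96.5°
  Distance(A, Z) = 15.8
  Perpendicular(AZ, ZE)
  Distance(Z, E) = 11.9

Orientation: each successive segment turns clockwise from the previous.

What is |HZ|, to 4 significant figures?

44.80

R is at the origin; RH runs at 52.7° with length 24.2, so H = (14.66, 19.25). ∠RHQ = 41.4° gives HQ at -85.90° from the x-axis; with |HQ| = 26.4, Q = (16.55, -7.082). ∠HQJ = 118.9° gives QJ at -147.0° from the x-axis; with |QJ| = 18.9, J = (0.7016, -17.38). ∠QJA = 147.5° gives JA at -179.5° from the x-axis; with |JA| = 23.6, A = (-22.90, -17.58). ∠JAZ = 96.5° gives AZ at 97.00° from the x-axis; with |AZ| = 15.8, Z = (-24.82, -1.899). Then |HZ| = |Z − H| = 44.80.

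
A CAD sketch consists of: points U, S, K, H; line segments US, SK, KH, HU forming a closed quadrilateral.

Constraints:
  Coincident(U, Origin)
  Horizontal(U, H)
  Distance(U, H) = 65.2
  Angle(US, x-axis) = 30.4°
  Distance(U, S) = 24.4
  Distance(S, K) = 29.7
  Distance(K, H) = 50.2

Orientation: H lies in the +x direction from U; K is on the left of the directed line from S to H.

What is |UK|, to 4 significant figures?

51.74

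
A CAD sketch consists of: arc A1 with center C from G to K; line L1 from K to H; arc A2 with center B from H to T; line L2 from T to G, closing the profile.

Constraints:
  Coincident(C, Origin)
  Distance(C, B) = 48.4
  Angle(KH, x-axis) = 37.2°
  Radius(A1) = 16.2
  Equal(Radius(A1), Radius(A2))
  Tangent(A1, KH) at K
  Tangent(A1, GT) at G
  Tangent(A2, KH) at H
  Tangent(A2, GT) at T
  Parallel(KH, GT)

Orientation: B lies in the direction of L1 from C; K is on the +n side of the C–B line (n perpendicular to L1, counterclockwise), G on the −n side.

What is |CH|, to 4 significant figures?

51.04

The slot axis is L1's direction at 37.2°, so u = (cos 37.2°, sin 37.2°) = (0.7965, 0.6046) and n = (−sin 37.2°, cos 37.2°) = (-0.6046, 0.7965). C is at the origin and B lies 48.4 along u from C, so B = 48.4·u = (38.55, 29.26). Tangency of A1 to both parallel lines with radius 16.2 puts K and G at C ± 16.2·n: K = (-9.795, 12.90), G = (9.795, -12.90). Equal radii place H and T the same way about B: H = B + 16.2·n = (28.76, 42.17), T = B − 16.2·n = (48.35, 16.36). Then |CH| = |H − C| = 51.04.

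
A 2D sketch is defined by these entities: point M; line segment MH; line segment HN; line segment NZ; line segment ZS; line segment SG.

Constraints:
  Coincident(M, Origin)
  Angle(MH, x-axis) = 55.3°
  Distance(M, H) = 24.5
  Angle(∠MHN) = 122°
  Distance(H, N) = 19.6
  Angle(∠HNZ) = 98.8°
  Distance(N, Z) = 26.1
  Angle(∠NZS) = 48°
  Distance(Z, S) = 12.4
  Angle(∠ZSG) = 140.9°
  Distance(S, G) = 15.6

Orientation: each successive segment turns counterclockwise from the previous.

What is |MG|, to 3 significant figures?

27.2

∠NZS = 48.0° gives ZS at -33.5° from the x-axis; with |ZS| = 12.4, S = (-8.73, 24.8). ∠ZSG = 140.9° gives SG at 5.60° from the x-axis; with |SG| = 15.6, G = (6.79, 26.3). Then |MG| = |G − M| = 27.2.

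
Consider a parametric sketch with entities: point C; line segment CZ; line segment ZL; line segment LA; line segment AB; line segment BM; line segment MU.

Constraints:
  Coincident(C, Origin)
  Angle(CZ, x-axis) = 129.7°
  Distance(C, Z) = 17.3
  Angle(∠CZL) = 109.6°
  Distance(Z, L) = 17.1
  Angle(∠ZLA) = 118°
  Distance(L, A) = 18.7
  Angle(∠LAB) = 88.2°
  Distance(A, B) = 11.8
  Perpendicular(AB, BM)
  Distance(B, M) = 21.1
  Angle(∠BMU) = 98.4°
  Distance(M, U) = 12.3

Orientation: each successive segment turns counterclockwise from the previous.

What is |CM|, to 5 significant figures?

17.923

C is at the origin; CZ runs at 129.7° with length 17.3, so Z = (-11.051, 13.311). ∠CZL = 109.6° gives ZL at -159.90° from the x-axis; with |ZL| = 17.1, L = (-27.109, 7.4340). ∠ZLA = 118.0° gives LA at -97.900° from the x-axis; with |LA| = 18.7, A = (-29.679, -11.088). ∠LAB = 88.2° gives AB at -6.1000° from the x-axis; with |AB| = 11.8, B = (-17.946, -12.342). AB ⟂ BM, so BM runs at 83.900°; with |BM| = 21.1, M = (-15.704, 8.6381). Then |CM| = |M − C| = 17.923.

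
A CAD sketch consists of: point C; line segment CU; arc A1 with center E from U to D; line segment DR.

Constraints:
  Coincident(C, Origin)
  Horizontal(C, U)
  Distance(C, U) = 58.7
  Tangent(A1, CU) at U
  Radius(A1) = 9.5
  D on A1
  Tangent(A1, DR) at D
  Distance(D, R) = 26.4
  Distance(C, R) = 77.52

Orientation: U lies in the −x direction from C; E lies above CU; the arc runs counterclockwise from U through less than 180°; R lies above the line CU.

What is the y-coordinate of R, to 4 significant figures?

35.67

Checks: |CU| = 58.70 ✓; |EU| = 9.500 ✓; |ED| = 9.500 ✓; ∠(ED, DR) = 90.00° ✓; |DR| = 26.40 ✓; |CR| = 77.52 ✓.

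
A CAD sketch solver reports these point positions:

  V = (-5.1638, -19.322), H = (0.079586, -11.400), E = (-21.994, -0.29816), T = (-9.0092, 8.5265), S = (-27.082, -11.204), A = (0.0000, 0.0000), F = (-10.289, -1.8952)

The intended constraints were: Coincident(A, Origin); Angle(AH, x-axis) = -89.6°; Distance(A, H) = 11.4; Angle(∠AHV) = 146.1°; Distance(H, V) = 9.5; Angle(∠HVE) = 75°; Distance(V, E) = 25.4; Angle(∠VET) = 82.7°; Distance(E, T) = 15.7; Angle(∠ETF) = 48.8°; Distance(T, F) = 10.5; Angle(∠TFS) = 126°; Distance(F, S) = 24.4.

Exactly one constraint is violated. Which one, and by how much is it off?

Distance(F, S) = 24.4 — off by 5.20.

A = (0.00, 0.00) ✓; AH at -89.60° ✓; |AH| = 11.40 ✓; ∠AHV = 146.1° ✓; |HV| = 9.500 ✓; ∠HVE = 75.00° ✓; |VE| = 25.40 ✓; ∠VET = 82.70° ✓; |ET| = 15.70 ✓; ∠ETF = 48.80° ✓; |TF| = 10.50 ✓; ∠TFS = 126.0° ✓; |FS| = 19.20 ✗.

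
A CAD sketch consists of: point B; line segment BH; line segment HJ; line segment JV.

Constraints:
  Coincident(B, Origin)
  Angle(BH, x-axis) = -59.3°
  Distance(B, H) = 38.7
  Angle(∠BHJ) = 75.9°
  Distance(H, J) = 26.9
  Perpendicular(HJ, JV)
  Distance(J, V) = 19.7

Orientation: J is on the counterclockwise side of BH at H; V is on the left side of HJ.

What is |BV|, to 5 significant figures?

24.967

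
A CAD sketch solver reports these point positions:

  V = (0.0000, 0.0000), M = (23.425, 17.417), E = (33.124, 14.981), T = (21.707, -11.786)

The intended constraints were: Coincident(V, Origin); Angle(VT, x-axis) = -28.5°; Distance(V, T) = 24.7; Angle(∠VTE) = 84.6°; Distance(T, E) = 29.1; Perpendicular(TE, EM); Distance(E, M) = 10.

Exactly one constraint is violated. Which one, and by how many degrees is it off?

Perpendicular(TE, EM) — off by 9.00°.

V = (0.00, 0.00) ✓; VT at -28.50° ✓; |VT| = 24.70 ✓; ∠VTE = 84.60° ✓; |TE| = 29.10 ✓; ∠(TE, EM) = 99.00° ✗; |EM| = 10.00 ✓.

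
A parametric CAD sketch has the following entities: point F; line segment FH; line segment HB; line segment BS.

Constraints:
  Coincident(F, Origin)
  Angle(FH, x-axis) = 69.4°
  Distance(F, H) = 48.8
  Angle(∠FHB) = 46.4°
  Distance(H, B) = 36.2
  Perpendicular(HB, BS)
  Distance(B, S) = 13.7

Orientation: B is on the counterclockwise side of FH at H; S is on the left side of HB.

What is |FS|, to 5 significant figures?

21.789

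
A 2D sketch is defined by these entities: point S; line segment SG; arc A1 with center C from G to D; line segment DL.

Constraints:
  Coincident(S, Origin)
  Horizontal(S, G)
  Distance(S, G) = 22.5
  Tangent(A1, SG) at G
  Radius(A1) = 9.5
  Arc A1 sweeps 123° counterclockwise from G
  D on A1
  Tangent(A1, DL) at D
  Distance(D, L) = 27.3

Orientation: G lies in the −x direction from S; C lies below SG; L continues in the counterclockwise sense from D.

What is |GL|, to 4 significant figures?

38.20

On A1, G sits at bearing 90° from C; a 123° counterclockwise sweep puts D at bearing 213°, so D = C + 9.5·(cos 213°, sin 213°) = (-30.47, -14.67). The tangent condition forces CD to be normal to DL, so DL runs along (−sin 213°, cos 213°); with |DL| = 27.3, L = (-15.60, -37.57). Then |GL| = |L − G| = 38.20.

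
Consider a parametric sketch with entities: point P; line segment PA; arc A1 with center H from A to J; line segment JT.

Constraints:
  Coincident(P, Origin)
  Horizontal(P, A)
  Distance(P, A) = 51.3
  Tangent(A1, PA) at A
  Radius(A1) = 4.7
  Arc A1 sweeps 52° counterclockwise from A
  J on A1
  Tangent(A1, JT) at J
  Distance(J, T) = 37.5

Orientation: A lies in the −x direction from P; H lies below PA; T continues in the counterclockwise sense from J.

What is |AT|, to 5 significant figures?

41.243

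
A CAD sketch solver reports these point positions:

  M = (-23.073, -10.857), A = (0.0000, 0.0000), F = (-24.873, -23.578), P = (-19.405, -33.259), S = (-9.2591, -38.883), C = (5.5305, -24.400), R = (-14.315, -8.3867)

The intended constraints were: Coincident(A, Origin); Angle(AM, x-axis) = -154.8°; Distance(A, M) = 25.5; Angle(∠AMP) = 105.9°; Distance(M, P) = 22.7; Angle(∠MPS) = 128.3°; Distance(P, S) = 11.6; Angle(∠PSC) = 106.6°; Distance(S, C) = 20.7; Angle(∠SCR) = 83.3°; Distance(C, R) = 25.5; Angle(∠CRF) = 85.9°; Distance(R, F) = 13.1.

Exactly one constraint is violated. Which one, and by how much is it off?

Distance(R, F) = 13.1 — off by 5.40.

A = (0.00, 0.00) ✓; AM at -154.8° ✓; |AM| = 25.50 ✓; ∠AMP = 105.9° ✓; |MP| = 22.70 ✓; ∠MPS = 128.3° ✓; |PS| = 11.60 ✓; ∠PSC = 106.6° ✓; |SC| = 20.70 ✓; ∠SCR = 83.30° ✓; |CR| = 25.50 ✓; ∠CRF = 85.90° ✓; |RF| = 18.50 ✗.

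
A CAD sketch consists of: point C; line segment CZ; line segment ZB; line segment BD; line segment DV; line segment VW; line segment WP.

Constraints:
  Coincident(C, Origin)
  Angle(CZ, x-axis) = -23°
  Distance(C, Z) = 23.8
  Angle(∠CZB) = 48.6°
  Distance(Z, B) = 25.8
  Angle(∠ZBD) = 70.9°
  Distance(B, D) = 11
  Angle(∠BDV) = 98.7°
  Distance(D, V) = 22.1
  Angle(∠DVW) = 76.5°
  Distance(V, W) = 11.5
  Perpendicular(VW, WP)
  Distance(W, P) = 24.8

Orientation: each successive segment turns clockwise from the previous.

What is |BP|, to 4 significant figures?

6.265

C is at the origin; CZ runs at -23.0° with length 23.8, so Z = (21.91, -9.299). ∠CZB = 48.6° gives ZB at -154.4° from the x-axis; with |ZB| = 25.8, B = (-1.359, -20.45). ∠ZBD = 70.9° gives BD at 96.50° from the x-axis; with |BD| = 11.0, D = (-2.604, -9.518). ∠BDV = 98.7° gives DV at 15.20° from the x-axis; with |DV| = 22.1, V = (18.72, -3.724). ∠DVW = 76.5° gives VW at -88.30° from the x-axis; with |VW| = 11.5, W = (19.06, -15.22). VW is perpendicular to WP, so WP runs at -178.3°; with |WP| = 24.8, P = (-5.726, -15.95). Then |BP| = |P − B| = 6.265.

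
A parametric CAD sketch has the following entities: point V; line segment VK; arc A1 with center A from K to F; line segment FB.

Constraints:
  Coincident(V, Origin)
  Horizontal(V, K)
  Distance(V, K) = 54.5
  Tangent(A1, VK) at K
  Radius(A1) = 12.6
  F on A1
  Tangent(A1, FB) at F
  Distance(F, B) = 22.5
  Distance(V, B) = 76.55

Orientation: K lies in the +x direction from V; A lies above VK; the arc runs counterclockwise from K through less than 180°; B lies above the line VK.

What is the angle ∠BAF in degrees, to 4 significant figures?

60.75°

V is at the origin; V and K share the same y with |VK| = 54.5 and K on the +x side, so K = (54.50, 0.000). Tangency of A1 to VK means the radius AK is perpendicular to VK, so A = K + (0, 12.6) = (54.50, 12.60). Since AF ⟂ FB (tangency), |AB| = √(12.6² + 22.5²) = 25.79 regardless of where F sits on A1. So B lies on both circle(V, 76.55) and circle(A, 25.79); the above-VK intersection is B = (68.44, 34.30). F is the foot of the tangent from B: F = (67.08, 11.84).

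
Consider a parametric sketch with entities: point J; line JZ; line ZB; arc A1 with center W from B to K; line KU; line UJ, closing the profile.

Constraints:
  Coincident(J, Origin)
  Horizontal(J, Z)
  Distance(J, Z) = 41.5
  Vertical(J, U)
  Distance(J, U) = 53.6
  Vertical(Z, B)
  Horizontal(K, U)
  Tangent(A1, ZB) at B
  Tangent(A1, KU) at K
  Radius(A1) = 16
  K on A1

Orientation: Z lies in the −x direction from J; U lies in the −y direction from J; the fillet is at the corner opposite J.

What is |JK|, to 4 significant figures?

59.36

The virtual corner opposite J is at (-41.50, -53.60). The tangent condition forces WB to be normal to ZB and since A1 is tangent to KU there, WK ⟂ KU, with radius 16.0, so the center W sits 16.0 in from both sides at W = (-25.50, -37.60). That places the tangent points at B = (-41.50, -37.60) on ZB and K = (-25.50, -53.60) on KU. Then |JK| = |K − J| = 59.36.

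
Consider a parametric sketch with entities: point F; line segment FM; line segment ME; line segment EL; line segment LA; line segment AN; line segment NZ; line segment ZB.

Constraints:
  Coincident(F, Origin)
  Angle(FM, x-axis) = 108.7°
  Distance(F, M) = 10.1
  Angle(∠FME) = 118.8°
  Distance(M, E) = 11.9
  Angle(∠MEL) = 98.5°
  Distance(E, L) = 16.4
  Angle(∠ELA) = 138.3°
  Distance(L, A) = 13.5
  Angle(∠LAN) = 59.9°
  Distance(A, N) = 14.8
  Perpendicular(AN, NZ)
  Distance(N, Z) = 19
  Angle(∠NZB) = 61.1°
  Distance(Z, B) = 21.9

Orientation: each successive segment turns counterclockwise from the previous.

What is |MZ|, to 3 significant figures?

18.2

∠LAN = 59.9° gives AN at 53.2° from the x-axis; with |AN| = 14.8, N = (-6.02, -4.46). AN ⟂ NZ, so NZ runs at 143°; with |NZ| = 19.0, Z = (-21.2, 6.92). Then |MZ| = |Z − M| = 18.2.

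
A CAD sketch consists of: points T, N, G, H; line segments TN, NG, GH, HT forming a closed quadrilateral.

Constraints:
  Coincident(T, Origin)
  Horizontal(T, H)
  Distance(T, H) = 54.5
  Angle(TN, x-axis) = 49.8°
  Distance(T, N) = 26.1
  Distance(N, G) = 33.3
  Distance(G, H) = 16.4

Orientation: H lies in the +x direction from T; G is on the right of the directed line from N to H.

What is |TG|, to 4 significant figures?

39.21

T is at the origin; T and H share the same y with |TH| = 54.5 and H in +x, so H = (54.5, 0). TN runs at 49.8° with |TN| = 26.1, so N = (16.85, 19.94). G is determined by |NG| = 33.3 and |GH| = 16.4 together: it lies at the intersection of circle(N, 33.3) and circle(H, 16.4). With |NH| = 42.61, the foot of the radical line on NH is 31.16 from N and the perpendicular offset is √(33.3² − 31.16²) = 11.75. Taking the right-of-NH solution: G = (38.89, -5.025).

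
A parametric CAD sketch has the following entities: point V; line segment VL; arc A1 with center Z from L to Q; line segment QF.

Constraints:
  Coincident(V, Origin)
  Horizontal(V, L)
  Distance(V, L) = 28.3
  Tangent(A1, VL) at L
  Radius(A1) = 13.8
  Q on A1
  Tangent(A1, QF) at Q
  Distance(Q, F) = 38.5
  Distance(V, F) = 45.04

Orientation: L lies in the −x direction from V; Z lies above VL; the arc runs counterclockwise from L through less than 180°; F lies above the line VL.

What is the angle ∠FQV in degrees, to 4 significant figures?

99.65°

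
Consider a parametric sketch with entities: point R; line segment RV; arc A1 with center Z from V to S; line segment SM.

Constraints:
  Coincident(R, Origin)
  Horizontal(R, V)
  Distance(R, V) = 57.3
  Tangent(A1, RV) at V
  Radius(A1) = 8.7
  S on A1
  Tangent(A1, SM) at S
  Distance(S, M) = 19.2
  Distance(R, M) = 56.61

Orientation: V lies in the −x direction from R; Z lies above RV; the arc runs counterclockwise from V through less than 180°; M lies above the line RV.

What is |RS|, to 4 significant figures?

49.42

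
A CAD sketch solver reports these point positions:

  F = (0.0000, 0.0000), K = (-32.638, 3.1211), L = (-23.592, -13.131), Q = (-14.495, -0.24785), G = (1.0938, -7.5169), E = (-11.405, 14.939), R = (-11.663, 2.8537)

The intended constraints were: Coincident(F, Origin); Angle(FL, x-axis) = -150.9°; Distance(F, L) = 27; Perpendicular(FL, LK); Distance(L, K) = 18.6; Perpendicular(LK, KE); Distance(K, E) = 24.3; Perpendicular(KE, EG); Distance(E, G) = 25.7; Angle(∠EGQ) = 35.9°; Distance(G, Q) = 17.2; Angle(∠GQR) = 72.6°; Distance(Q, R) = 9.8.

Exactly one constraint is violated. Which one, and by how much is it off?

Distance(Q, R) = 9.8 — off by 5.60.

F = (0.00, 0.00) ✓; FL at -150.9° ✓; |FL| = 27.00 ✓; ∠(FL, LK) = 90.00° ✓; |LK| = 18.60 ✓; ∠(LK, KE) = 90.00° ✓; |KE| = 24.30 ✓; ∠(KE, EG) = 90.00° ✓; |EG| = 25.70 ✓; ∠EGQ = 35.90° ✓; |GQ| = 17.20 ✓; ∠GQR = 72.60° ✓; |QR| = 4.200 ✗.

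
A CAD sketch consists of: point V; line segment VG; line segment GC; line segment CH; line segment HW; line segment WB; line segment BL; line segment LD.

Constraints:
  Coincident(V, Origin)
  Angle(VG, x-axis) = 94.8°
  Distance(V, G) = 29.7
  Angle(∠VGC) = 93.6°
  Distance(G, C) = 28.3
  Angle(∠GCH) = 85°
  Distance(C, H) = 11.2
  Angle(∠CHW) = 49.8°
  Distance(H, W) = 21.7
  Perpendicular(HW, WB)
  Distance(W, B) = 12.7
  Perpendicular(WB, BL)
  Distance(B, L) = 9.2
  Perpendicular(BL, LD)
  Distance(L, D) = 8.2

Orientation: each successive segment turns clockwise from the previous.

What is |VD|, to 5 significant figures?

38.568

V is at the origin; VG runs at 94.8° with length 29.7, so G = (-2.4852, 29.596). ∠VGC = 93.6° gives GC at 8.4000° from the x-axis; with |GC| = 28.3, C = (25.511, 33.730). ∠GCH = 85.0° gives CH at -86.600° from the x-axis; with |CH| = 11.2, H = (26.175, 22.550). ∠CHW = 49.8° gives HW at 143.20° from the x-axis; with |HW| = 21.7, W = (8.7995, 35.549). HW is perpendicular to WB, so WB runs at 53.200°; with |WB| = 12.7, B = (16.407, 45.718). The perpendicularity gives BL at right angles to WB, so BL runs at -36.800°; with |BL| = 9.2, L = (23.774, 40.207). BL is perpendicular to LD, so LD runs at -126.80°; with |LD| = 8.2, D = (18.862, 33.641). Then |VD| = |D − V| = 38.568.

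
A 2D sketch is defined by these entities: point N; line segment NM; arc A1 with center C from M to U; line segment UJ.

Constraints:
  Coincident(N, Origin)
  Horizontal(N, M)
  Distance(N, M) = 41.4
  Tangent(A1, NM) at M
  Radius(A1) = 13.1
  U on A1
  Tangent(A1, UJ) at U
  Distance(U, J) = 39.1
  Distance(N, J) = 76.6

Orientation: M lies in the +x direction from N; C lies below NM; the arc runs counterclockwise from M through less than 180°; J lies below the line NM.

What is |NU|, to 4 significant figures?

38.16

N is at the origin; NM is horizontal with |NM| = 41.4 and M on the +x side, so M = (41.40, 0.000). Since A1 is tangent to NM there, CM ⟂ NM, so C = M + (0, -13.1) = (41.40, -13.10). Since CU ⟂ UJ (tangency), |CJ| = √(13.1² + 39.1²) = 41.24 regardless of where U sits on A1. So J lies on both circle(N, 76.6) and circle(C, 41.24); the below-NM intersection is J = (56.86, -51.33). U is the foot of the tangent from J: U = (31.44, -21.61).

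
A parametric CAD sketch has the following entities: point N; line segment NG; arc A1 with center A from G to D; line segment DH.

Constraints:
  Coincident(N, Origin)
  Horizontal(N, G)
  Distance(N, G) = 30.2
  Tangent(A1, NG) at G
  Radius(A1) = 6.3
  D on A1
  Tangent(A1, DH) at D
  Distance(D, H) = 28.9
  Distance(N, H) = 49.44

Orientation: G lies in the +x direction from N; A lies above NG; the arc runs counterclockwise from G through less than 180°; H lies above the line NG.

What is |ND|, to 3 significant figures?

37.1

Checks: N.y = 0.00, G.y = 0.00 ✓; |NG| = 30.20 ✓; |AD| = 6.300 ✓; ∠(AD, DH) = 90.00° ✓; |DH| = 28.90 ✓; |NH| = 49.44 ✓.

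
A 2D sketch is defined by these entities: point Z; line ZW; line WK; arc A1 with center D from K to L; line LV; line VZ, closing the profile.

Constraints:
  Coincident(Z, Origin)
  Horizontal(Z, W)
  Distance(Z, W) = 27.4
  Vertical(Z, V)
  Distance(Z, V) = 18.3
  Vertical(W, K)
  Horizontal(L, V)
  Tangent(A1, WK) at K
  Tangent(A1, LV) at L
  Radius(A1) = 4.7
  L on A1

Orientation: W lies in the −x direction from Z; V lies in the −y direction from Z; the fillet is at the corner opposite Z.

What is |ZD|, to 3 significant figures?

26.5

Z and V share the same x with |ZV| = 18.3 and V on the −y side, so V = (0.00, -18.3). The virtual corner opposite Z is at (-27.4, -18.3). Since A1 is tangent to WK there, DK ⟂ WK and A1 meets LV tangentially, so DL is at right angles to LV, with radius 4.7, so the center D sits 4.7 in from both sides at D = (-22.7, -13.6). Then |ZD| = |D − Z| = 26.5.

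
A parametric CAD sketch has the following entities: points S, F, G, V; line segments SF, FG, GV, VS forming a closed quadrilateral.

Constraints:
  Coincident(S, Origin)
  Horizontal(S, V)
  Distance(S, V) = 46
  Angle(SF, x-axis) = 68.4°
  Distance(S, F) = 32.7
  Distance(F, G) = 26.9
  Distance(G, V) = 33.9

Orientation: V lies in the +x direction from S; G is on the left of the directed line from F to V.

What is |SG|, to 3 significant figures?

51.0

S is at the origin; SV is horizontal with |SV| = 46.0 and V in +x, so V = (46.0, 0). SF runs at 68.4° with |SF| = 32.7, so F = (12.0, 30.4). G is determined by |FG| = 26.9 and |GV| = 33.9 together: it lies at the intersection of circle(F, 26.9) and circle(V, 33.9). With |FV| = 45.6, the foot of the radical line on FV is 18.1 from F and the perpendicular offset is √(26.9² − 18.1²) = 19.9. Taking the left-of-FV solution: G = (38.8, 33.1).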